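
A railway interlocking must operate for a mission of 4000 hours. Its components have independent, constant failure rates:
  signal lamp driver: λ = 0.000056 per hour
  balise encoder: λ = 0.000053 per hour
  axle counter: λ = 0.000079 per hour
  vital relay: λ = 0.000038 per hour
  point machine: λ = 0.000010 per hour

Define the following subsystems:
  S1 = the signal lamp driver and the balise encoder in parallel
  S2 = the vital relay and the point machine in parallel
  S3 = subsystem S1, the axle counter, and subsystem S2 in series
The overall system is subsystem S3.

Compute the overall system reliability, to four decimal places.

R(signal lamp driver) = exp(−0.000056 × 4000) = 0.799315
R(balise encoder) = exp(−0.000053 × 4000) = 0.808965
R(axle counter) = exp(−0.000079 × 4000) = 0.729059
R(vital relay) = exp(−0.000038 × 4000) = 0.858988
R(point machine) = exp(−0.000010 × 4000) = 0.960789
Parallel (signal lamp driver and balise encoder): 1 − (1 − 0.799315)(1 − 0.808965) = 0.961662
Parallel (vital relay and point machine): 1 − (1 − 0.858988)(1 − 0.960789) = 0.994471
Series ([0.961662], axle counter, and [0.994471]): 0.961662 × 0.729059 × 0.994471 = 0.6972

0.6972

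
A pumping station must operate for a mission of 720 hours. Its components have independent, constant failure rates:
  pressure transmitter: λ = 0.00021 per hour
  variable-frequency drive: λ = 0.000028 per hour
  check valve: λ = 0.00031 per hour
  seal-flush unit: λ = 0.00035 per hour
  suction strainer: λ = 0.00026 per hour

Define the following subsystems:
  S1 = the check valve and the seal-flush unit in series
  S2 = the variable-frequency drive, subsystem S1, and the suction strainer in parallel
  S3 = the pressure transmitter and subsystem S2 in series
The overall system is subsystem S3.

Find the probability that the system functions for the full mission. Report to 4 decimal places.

0.8586

R(pressure transmitter) = exp(−0.00021 × 720) = 0.859676
R(variable-frequency drive) = exp(−0.000028 × 720) = 0.980042
R(check valve) = exp(−0.00031 × 720) = 0.799955
R(seal-flush unit) = exp(−0.00035 × 720) = 0.777245
R(suction strainer) = exp(−0.00026 × 720) = 0.829278
Series (check valve and seal-flush unit): 0.799955 × 0.777245 = 0.621761
Parallel (variable-frequency drive, [0.621761], and suction strainer): 1 − (1 − 0.980042)(1 − 0.621761)(1 − 0.829278) = 0.998711
Series (pressure transmitter and [0.998711]): 0.859676 × 0.998711 = 0.8586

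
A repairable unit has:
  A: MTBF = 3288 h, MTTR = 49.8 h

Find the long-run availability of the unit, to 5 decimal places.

A(A) = MTBF/(MTBF+MTTR) = 3288/(3288+49.8) = 0.98508

0.98508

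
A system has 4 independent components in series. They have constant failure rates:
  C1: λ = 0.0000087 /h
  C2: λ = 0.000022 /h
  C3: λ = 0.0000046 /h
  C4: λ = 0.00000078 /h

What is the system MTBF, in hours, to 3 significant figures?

Series of exponential components: λ_sys = Σ λ_i
λ_sys = 0.0000087 + 0.000022 + 0.0000046 + 0.00000078 = 3.6080e-05 /h
MTBF = 1 / λ_sys = 27700 h

27700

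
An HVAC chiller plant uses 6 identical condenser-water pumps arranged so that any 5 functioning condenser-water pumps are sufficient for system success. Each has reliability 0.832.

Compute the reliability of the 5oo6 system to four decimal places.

0.7336

R = Σ_{i=5}^{6} C(6,i) p^i (1−p)^{6−i} with p = 0.832
C(6,5)·0.832^5·0.168^1 = 0.401862
C(6,6)·0.832^6·0.168^0 = 0.331696
Sum = 0.7336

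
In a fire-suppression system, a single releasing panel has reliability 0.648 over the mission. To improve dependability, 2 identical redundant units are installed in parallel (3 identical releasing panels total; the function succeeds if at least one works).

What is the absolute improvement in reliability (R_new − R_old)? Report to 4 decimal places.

0.3084

R_before = 0.648
R_after = 1 − (1 − 0.648)^3 = 0.9564
ΔR = 0.9564 − 0.648 = 0.3084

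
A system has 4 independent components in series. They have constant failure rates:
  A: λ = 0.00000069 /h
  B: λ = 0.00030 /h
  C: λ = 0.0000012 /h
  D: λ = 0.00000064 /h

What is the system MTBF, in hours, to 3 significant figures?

3310

Series of exponential components: λ_sys = Σ λ_i
λ_sys = 0.00000069 + 0.00030 + 0.0000012 + 0.00000064 = 3.0253e-04 /h
MTBF = 1 / λ_sys = 3310 h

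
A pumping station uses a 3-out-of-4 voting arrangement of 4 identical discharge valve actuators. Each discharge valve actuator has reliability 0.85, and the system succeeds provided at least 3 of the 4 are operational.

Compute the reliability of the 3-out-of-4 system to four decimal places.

0.8905

R = Σ_{i=3}^{4} C(4,i) p^i (1−p)^{4−i} with p = 0.85
C(4,3)·0.85^3·0.15^1 = 0.368475
C(4,4)·0.85^4·0.15^0 = 0.522006
Sum = 0.8905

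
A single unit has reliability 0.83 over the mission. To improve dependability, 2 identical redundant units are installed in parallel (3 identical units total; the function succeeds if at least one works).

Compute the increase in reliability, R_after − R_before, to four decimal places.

R_before = 0.83
R_after = 1 − (1 − 0.83)^3 = 0.9951
ΔR = 0.9951 − 0.83 = 0.1651

0.1651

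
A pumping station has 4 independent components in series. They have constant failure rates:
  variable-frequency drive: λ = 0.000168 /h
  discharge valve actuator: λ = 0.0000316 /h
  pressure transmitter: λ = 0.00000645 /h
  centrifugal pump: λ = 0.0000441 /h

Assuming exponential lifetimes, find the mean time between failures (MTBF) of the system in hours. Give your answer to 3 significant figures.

Series of exponential components: λ_sys = Σ λ_i
λ_sys = 0.000168 + 0.0000316 + 0.00000645 + 0.0000441 = 2.5015e-04 /h
MTBF = 1 / λ_sys = 4000 h

4000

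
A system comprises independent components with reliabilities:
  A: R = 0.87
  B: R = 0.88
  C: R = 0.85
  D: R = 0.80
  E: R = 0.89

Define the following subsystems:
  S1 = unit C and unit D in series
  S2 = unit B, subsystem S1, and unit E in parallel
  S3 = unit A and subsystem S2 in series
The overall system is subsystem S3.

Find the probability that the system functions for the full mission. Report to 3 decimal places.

Series (C and D): 0.85000 × 0.80000 = 0.68000
Parallel (B, [0.68000], and E): 1 − (1 − 0.88000)(1 − 0.68000)(1 − 0.89000) = 0.99578
Series (A and [0.99578]): 0.87000 × 0.99578 = 0.866

0.866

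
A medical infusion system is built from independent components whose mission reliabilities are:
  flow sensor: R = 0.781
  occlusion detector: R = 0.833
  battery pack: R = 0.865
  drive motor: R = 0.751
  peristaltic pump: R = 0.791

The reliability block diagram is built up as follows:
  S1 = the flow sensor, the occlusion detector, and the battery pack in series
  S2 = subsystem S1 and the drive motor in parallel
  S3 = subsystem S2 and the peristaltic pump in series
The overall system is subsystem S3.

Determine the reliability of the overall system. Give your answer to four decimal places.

Series (flow sensor, occlusion detector, and battery pack): 0.781000 × 0.833000 × 0.865000 = 0.562746
Parallel ([0.562746] and drive motor): 1 − (1 − 0.562746)(1 − 0.751000) = 0.891124
Series ([0.891124] and peristaltic pump): 0.891124 × 0.791000 = 0.7049

0.7049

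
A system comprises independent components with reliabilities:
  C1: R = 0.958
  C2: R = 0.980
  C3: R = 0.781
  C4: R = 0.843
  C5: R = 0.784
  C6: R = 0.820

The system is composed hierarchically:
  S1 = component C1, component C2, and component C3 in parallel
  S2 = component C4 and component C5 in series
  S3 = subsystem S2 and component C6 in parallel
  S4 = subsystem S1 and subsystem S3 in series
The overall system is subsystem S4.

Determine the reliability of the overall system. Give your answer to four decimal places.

0.9388

Parallel (C1, C2, and C3): 1 − (1 − 0.958000)(1 − 0.980000)(1 − 0.781000) = 0.999816
Series (C4 and C5): 0.843000 × 0.784000 = 0.660912
Parallel ([0.660912] and C6): 1 − (1 − 0.660912)(1 − 0.820000) = 0.938964
Series ([0.999816] and [0.938964]): 0.999816 × 0.938964 = 0.9388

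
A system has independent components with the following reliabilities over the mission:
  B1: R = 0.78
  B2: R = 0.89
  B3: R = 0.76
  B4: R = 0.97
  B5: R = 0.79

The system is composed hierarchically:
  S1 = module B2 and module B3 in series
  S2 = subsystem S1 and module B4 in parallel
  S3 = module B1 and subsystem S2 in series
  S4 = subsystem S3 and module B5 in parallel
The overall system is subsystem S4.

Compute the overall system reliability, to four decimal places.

Series (B2 and B3): 0.890000 × 0.760000 = 0.676400
Parallel ([0.676400] and B4): 1 − (1 − 0.676400)(1 − 0.970000) = 0.990292
Series (B1 and [0.990292]): 0.780000 × 0.990292 = 0.772428
Parallel ([0.772428] and B5): 1 − (1 − 0.772428)(1 − 0.790000) = 0.9522

0.9522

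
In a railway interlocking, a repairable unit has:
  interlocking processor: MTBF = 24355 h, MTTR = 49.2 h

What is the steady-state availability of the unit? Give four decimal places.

0.9980

A(interlocking processor) = MTBF/(MTBF+MTTR) = 24355/(24355+49.2) = 0.9980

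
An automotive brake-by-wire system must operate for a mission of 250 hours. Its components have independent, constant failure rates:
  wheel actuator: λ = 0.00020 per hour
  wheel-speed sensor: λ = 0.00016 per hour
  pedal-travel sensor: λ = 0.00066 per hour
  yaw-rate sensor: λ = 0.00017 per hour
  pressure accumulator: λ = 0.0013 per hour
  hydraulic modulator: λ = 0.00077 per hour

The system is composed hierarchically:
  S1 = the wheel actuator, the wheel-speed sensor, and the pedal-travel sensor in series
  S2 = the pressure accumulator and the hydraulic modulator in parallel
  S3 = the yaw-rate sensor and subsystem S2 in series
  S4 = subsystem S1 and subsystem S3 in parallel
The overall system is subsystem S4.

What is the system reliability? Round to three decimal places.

R(wheel actuator) = exp(−0.00020 × 250) = 0.95123
R(wheel-speed sensor) = exp(−0.00016 × 250) = 0.96079
R(pedal-travel sensor) = exp(−0.00066 × 250) = 0.84789
R(yaw-rate sensor) = exp(−0.00017 × 250) = 0.95839
R(pressure accumulator) = exp(−0.0013 × 250) = 0.72253
R(hydraulic modulator) = exp(−0.00077 × 250) = 0.82489
Series (wheel actuator, wheel-speed sensor, and pedal-travel sensor): 0.95123 × 0.96079 × 0.84789 = 0.77491
Parallel (pressure accumulator and hydraulic modulator): 1 − (1 − 0.72253)(1 − 0.82489) = 0.95141
Series (yaw-rate sensor and [0.95141]): 0.95839 × 0.95141 = 0.91182
Parallel ([0.77491] and [0.91182]): 1 − (1 − 0.77491)(1 − 0.91182) = 0.980

0.980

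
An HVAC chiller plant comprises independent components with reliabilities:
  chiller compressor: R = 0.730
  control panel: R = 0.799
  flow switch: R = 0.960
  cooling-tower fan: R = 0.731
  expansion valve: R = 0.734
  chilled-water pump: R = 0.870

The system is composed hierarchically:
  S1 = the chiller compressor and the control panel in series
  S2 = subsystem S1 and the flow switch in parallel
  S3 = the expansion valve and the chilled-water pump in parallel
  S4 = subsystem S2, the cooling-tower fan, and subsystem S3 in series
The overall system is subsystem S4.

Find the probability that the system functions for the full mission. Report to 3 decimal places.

0.694

Series (chiller compressor and control panel): 0.73000 × 0.79900 = 0.58327
Parallel ([0.58327] and flow switch): 1 − (1 − 0.58327)(1 − 0.96000) = 0.98333
Parallel (expansion valve and chilled-water pump): 1 − (1 − 0.73400)(1 − 0.87000) = 0.96542
Series ([0.98333], cooling-tower fan, and [0.96542]): 0.98333 × 0.73100 × 0.96542 = 0.694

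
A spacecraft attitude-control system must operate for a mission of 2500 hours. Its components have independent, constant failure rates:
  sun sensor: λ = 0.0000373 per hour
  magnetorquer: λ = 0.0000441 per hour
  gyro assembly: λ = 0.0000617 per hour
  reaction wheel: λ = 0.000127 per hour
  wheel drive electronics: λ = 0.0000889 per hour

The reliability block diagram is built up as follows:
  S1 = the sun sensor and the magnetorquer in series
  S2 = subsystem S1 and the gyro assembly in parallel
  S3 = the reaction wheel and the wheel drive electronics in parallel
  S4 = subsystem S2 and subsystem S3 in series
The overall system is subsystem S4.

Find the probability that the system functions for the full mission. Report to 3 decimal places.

R(sun sensor) = exp(−0.0000373 × 2500) = 0.91097
R(magnetorquer) = exp(−0.0000441 × 2500) = 0.89561
R(gyro assembly) = exp(−0.0000617 × 2500) = 0.85706
R(reaction wheel) = exp(−0.000127 × 2500) = 0.72797
R(wheel drive electronics) = exp(−0.0000889 × 2500) = 0.80072
Series (sun sensor and magnetorquer): 0.91097 × 0.89561 = 0.81587
Parallel ([0.81587] and gyro assembly): 1 − (1 − 0.81587)(1 − 0.85706) = 0.97368
Parallel (reaction wheel and wheel drive electronics): 1 − (1 − 0.72797)(1 − 0.80072) = 0.94579
Series ([0.97368] and [0.94579]): 0.97368 × 0.94579 = 0.921

0.921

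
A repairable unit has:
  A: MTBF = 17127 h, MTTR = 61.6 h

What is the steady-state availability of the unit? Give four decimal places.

A(A) = MTBF/(MTBF+MTTR) = 17127/(17127+61.6) = 0.9964

0.9964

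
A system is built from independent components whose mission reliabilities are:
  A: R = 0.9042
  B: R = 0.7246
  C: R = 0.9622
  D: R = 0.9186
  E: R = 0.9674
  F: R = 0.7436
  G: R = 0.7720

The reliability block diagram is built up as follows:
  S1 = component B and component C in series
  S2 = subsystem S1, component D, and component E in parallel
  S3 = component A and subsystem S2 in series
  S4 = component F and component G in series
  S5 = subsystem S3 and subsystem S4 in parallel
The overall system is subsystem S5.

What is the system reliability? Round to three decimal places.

0.959

Series (B and C): 0.72460 × 0.96220 = 0.69721
Parallel ([0.69721], D, and E): 1 − (1 − 0.69721)(1 − 0.91860)(1 − 0.96740) = 0.99920
Series (A and [0.99920]): 0.90420 × 0.99920 = 0.90348
Series (F and G): 0.74360 × 0.77200 = 0.57406
Parallel ([0.90348] and [0.57406]): 1 − (1 − 0.90348)(1 − 0.57406) = 0.959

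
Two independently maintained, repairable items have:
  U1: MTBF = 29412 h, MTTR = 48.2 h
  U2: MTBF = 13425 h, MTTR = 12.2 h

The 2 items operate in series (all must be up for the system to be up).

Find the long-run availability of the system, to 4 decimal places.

A(U1) = MTBF/(MTBF+MTTR) = 29412/(29412+48.2) = 0.998364
A(U2) = MTBF/(MTBF+MTTR) = 13425/(13425+12.2) = 0.999092
Series availability: 0.998364 × 0.999092 = 0.9975

0.9975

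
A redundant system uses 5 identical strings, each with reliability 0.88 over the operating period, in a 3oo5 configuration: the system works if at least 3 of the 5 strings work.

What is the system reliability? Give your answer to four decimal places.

0.9857

R = Σ_{i=3}^{5} C(5,i) p^i (1−p)^{5−i} with p = 0.88
C(5,3)·0.88^3·0.12^2 = 0.098132
C(5,4)·0.88^4·0.12^1 = 0.359817
C(5,5)·0.88^5·0.12^0 = 0.527732
Sum = 0.9857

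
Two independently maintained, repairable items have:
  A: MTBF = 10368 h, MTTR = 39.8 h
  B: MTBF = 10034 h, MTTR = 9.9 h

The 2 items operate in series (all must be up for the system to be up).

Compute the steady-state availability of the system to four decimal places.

0.9952

A(A) = MTBF/(MTBF+MTTR) = 10368/(10368+39.8) = 0.996176
A(B) = MTBF/(MTBF+MTTR) = 10034/(10034+9.9) = 0.999014
Series availability: 0.996176 × 0.999014 = 0.9952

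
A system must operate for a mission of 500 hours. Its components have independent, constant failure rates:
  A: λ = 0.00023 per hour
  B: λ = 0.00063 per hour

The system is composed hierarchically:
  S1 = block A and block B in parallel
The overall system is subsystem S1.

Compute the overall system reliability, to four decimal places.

0.9706

R(A) = exp(−0.00023 × 500) = 0.891366
R(B) = exp(−0.00063 × 500) = 0.729789
Parallel (A and B): 1 − (1 − 0.891366)(1 − 0.729789) = 0.9706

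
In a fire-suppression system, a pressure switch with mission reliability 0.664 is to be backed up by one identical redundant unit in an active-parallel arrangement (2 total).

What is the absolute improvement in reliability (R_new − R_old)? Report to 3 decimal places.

0.223

R_before = 0.664
R_after = 1 − (1 − 0.664)^2 = 0.887
ΔR = 0.887 − 0.664 = 0.223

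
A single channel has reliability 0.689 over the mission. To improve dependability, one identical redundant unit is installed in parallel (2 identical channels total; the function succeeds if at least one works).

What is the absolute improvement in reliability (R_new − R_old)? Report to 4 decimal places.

0.2143

R_before = 0.689
R_after = 1 − (1 − 0.689)^2 = 0.9033
ΔR = 0.9033 − 0.689 = 0.2143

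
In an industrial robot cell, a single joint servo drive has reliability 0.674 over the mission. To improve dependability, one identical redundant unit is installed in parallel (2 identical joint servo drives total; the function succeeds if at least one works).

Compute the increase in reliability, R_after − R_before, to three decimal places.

R_before = 0.674
R_after = 1 − (1 − 0.674)^2 = 0.894
ΔR = 0.894 − 0.674 = 0.220

0.220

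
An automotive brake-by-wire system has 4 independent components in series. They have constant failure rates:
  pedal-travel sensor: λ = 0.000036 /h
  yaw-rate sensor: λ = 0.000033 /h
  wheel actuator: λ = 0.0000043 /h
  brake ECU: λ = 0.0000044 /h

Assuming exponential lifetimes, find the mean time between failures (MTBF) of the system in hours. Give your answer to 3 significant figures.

Series of exponential components: λ_sys = Σ λ_i
λ_sys = 0.000036 + 0.000033 + 0.0000043 + 0.0000044 = 7.7700e-05 /h
MTBF = 1 / λ_sys = 12900 h

12900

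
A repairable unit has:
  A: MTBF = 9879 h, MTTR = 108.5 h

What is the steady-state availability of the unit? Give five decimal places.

A(A) = MTBF/(MTBF+MTTR) = 9879/(9879+108.5) = 0.98914

0.98914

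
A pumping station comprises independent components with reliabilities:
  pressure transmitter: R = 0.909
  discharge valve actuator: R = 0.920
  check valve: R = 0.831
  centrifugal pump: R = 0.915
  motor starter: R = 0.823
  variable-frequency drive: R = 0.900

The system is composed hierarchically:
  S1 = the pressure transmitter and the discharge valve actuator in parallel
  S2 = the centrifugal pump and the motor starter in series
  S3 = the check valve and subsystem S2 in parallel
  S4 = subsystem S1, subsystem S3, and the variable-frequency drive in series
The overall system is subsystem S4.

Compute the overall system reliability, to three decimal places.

Parallel (pressure transmitter and discharge valve actuator): 1 − (1 − 0.90900)(1 − 0.92000) = 0.99272
Series (centrifugal pump and motor starter): 0.91500 × 0.82300 = 0.75305
Parallel (check valve and [0.75305]): 1 − (1 − 0.83100)(1 − 0.75305) = 0.95827
Series ([0.99272], [0.95827], and variable-frequency drive): 0.99272 × 0.95827 × 0.90000 = 0.856

0.856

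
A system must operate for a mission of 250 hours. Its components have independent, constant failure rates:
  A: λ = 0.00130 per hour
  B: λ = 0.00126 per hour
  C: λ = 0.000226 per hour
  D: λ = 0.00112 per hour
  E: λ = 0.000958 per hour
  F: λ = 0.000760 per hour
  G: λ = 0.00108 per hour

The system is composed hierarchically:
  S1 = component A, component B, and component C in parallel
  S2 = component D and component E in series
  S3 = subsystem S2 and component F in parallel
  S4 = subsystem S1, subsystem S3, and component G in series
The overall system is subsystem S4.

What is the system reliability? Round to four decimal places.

R(A) = exp(−0.00130 × 250) = 0.722527
R(B) = exp(−0.00126 × 250) = 0.729789
R(C) = exp(−0.000226 × 250) = 0.945066
R(D) = exp(−0.00112 × 250) = 0.755784
R(E) = exp(−0.000958 × 250) = 0.787021
R(F) = exp(−0.000760 × 250) = 0.826959
R(G) = exp(−0.00108 × 250) = 0.763379
Parallel (A, B, and C): 1 − (1 − 0.722527)(1 − 0.729789)(1 − 0.945066) = 0.995881
Series (D and E): 0.755784 × 0.787021 = 0.594818
Parallel ([0.594818] and F): 1 − (1 − 0.594818)(1 − 0.826959) = 0.929887
Series ([0.995881], [0.929887], and G): 0.995881 × 0.929887 × 0.763379 = 0.7069

0.7069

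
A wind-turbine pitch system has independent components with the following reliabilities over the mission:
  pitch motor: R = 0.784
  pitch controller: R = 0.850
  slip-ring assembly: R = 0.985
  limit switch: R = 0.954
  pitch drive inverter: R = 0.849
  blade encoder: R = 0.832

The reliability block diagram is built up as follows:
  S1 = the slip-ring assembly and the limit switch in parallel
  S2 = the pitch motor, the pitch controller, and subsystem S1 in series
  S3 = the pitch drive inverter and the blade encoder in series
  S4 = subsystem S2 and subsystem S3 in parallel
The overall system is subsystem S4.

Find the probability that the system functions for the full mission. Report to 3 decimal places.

0.902

Parallel (slip-ring assembly and limit switch): 1 − (1 − 0.98500)(1 − 0.95400) = 0.99931
Series (pitch motor, pitch controller, and [0.99931]): 0.78400 × 0.85000 × 0.99931 = 0.66594
Series (pitch drive inverter and blade encoder): 0.84900 × 0.83200 = 0.70637
Parallel ([0.66594] and [0.70637]): 1 − (1 − 0.66594)(1 − 0.70637) = 0.902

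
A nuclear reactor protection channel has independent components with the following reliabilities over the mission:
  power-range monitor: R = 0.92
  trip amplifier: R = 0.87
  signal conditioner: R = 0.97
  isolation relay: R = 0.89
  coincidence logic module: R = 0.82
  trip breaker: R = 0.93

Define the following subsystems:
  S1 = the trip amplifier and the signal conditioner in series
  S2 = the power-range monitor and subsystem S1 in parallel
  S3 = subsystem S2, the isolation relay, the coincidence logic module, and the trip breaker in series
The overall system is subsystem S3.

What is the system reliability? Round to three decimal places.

0.670

Series (trip amplifier and signal conditioner): 0.87000 × 0.97000 = 0.84390
Parallel (power-range monitor and [0.84390]): 1 − (1 − 0.92000)(1 − 0.84390) = 0.98751
Series ([0.98751], isolation relay, coincidence logic module, and trip breaker): 0.98751 × 0.89000 × 0.82000 × 0.93000 = 0.670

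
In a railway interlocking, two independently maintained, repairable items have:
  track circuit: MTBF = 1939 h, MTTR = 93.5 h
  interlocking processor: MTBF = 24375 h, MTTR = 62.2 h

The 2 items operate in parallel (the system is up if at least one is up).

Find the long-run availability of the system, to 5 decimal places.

A(track circuit) = MTBF/(MTBF+MTTR) = 1939/(1939+93.5) = 0.953998
A(interlocking processor) = MTBF/(MTBF+MTTR) = 24375/(24375+62.2) = 0.997455
Parallel availability: 1 − (1 − 0.953998)(1 − 0.997455) = 0.99988

0.99988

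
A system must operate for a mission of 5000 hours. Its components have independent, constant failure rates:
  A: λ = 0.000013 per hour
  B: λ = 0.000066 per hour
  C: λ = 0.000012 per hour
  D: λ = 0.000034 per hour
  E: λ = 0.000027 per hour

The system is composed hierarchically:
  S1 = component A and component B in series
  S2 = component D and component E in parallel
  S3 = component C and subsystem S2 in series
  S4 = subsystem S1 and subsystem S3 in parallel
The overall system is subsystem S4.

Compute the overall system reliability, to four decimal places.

0.9749

R(A) = exp(−0.000013 × 5000) = 0.937067
R(B) = exp(−0.000066 × 5000) = 0.718924
R(C) = exp(−0.000012 × 5000) = 0.941765
R(D) = exp(−0.000034 × 5000) = 0.843665
R(E) = exp(−0.000027 × 5000) = 0.873716
Series (A and B): 0.937067 × 0.718924 = 0.673680
Parallel (D and E): 1 − (1 − 0.843665)(1 − 0.873716) = 0.980257
Series (C and [0.980257]): 0.941765 × 0.980257 = 0.923172
Parallel ([0.673680] and [0.923172]): 1 − (1 − 0.673680)(1 − 0.923172) = 0.9749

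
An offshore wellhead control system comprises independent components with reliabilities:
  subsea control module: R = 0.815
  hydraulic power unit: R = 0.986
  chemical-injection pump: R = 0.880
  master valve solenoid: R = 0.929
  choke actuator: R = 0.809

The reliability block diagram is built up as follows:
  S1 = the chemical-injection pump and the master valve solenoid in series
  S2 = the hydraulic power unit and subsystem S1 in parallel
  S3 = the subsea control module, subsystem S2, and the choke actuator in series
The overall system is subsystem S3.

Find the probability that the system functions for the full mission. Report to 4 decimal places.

0.6577

Series (chemical-injection pump and master valve solenoid): 0.880000 × 0.929000 = 0.817520
Parallel (hydraulic power unit and [0.817520]): 1 − (1 − 0.986000)(1 − 0.817520) = 0.997445
Series (subsea control module, [0.997445], and choke actuator): 0.815000 × 0.997445 × 0.809000 = 0.6577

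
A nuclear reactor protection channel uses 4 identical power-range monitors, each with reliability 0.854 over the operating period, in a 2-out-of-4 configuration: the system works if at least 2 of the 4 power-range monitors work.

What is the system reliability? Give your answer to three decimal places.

R = Σ_{i=2}^{4} C(4,i) p^i (1−p)^{4−i} with p = 0.854
C(4,2)·0.854^2·0.146^2 = 0.09328
C(4,3)·0.854^3·0.146^1 = 0.36374
C(4,4)·0.854^4·0.146^0 = 0.53190
Sum = 0.989

0.989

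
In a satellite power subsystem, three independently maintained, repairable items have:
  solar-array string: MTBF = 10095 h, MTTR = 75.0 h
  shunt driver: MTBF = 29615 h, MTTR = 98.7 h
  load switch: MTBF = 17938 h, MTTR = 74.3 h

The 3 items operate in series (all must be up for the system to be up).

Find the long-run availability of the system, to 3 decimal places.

A(solar-array string) = MTBF/(MTBF+MTTR) = 10095/(10095+75.0) = 0.992625
A(shunt driver) = MTBF/(MTBF+MTTR) = 29615/(29615+98.7) = 0.996678
A(load switch) = MTBF/(MTBF+MTTR) = 17938/(17938+74.3) = 0.995875
Series availability: 0.992625 × 0.996678 × 0.995875 = 0.985

0.985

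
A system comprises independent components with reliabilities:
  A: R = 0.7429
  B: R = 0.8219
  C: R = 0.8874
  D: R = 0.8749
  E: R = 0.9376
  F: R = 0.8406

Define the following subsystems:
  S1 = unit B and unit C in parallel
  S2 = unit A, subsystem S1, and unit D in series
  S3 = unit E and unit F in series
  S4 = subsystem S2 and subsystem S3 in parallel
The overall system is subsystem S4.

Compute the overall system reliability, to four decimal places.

Parallel (B and C): 1 − (1 − 0.821900)(1 − 0.887400) = 0.979946
Series (A, [0.979946], and D): 0.742900 × 0.979946 × 0.874900 = 0.636929
Series (E and F): 0.937600 × 0.840600 = 0.788147
Parallel ([0.636929] and [0.788147]): 1 − (1 − 0.636929)(1 − 0.788147) = 0.9231

0.9231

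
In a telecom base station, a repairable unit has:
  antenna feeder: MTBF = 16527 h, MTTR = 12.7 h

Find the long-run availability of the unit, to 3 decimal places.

A(antenna feeder) = MTBF/(MTBF+MTTR) = 16527/(16527+12.7) = 0.999

0.999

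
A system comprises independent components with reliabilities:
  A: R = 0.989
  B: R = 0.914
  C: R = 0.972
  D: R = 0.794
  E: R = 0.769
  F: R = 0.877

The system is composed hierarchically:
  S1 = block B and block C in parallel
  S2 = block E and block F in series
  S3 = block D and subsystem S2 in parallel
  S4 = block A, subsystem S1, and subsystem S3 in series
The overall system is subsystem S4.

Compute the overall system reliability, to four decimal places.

Parallel (B and C): 1 − (1 − 0.914000)(1 − 0.972000) = 0.997592
Series (E and F): 0.769000 × 0.877000 = 0.674413
Parallel (D and [0.674413]): 1 − (1 − 0.794000)(1 − 0.674413) = 0.932929
Series (A, [0.997592], and [0.932929]): 0.989000 × 0.997592 × 0.932929 = 0.9204

0.9204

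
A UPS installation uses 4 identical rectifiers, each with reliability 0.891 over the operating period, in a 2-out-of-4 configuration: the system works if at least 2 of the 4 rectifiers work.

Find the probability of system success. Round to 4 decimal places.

R = Σ_{i=2}^{4} C(4,i) p^i (1−p)^{4−i} with p = 0.891
C(4,2)·0.891^2·0.109^2 = 0.056593
C(4,3)·0.891^3·0.109^1 = 0.308404
C(4,4)·0.891^4·0.109^0 = 0.630247
Sum = 0.9952

0.9952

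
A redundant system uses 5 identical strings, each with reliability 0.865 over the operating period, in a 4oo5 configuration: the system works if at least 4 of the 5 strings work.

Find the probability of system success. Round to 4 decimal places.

0.8622

R = Σ_{i=4}^{5} C(5,i) p^i (1−p)^{5−i} with p = 0.865
C(5,4)·0.865^4·0.135^1 = 0.377892
C(5,5)·0.865^5·0.135^0 = 0.484262
Sum = 0.8622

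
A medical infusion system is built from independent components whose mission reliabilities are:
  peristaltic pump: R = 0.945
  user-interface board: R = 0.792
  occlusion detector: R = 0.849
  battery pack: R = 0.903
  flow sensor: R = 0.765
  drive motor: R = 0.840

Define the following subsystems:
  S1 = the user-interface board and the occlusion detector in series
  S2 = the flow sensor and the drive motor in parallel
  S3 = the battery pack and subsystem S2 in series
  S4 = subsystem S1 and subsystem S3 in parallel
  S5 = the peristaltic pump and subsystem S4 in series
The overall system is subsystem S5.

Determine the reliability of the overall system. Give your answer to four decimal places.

0.9045

Series (user-interface board and occlusion detector): 0.792000 × 0.849000 = 0.672408
Parallel (flow sensor and drive motor): 1 − (1 − 0.765000)(1 − 0.840000) = 0.962400
Series (battery pack and [0.962400]): 0.903000 × 0.962400 = 0.869047
Parallel ([0.672408] and [0.869047]): 1 − (1 − 0.672408)(1 − 0.869047) = 0.957101
Series (peristaltic pump and [0.957101]): 0.945000 × 0.957101 = 0.9045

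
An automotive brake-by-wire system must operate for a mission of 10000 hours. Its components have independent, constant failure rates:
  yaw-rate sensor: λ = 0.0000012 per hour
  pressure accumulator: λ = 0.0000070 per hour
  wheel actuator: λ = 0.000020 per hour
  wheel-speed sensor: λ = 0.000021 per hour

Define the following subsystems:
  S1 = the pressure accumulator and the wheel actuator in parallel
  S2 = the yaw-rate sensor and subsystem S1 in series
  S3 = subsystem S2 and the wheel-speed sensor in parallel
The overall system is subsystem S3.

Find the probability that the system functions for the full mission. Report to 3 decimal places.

R(yaw-rate sensor) = exp(−0.0000012 × 10000) = 0.98807
R(pressure accumulator) = exp(−0.0000070 × 10000) = 0.93239
R(wheel actuator) = exp(−0.000020 × 10000) = 0.81873
R(wheel-speed sensor) = exp(−0.000021 × 10000) = 0.81058
Parallel (pressure accumulator and wheel actuator): 1 − (1 − 0.93239)(1 − 0.81873) = 0.98774
Series (yaw-rate sensor and [0.98774]): 0.98807 × 0.98774 = 0.97596
Parallel ([0.97596] and wheel-speed sensor): 1 − (1 − 0.97596)(1 − 0.81058) = 0.995

0.995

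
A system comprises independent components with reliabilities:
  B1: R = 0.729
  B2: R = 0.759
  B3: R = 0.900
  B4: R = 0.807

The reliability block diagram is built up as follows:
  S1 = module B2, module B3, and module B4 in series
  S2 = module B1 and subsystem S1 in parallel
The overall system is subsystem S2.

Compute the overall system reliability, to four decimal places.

Series (B2, B3, and B4): 0.759000 × 0.900000 × 0.807000 = 0.551262
Parallel (B1 and [0.551262]): 1 − (1 − 0.729000)(1 − 0.551262) = 0.8784

0.8784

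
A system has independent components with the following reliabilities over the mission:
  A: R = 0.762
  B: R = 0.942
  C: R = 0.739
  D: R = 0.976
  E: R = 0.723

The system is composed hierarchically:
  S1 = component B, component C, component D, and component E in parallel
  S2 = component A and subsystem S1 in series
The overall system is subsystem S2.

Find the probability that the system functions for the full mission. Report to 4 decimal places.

0.7619

Parallel (B, C, D, and E): 1 − (1 − 0.942000)(1 − 0.739000)(1 − 0.976000)(1 − 0.723000) = 0.999899
Series (A and [0.999899]): 0.762000 × 0.999899 = 0.7619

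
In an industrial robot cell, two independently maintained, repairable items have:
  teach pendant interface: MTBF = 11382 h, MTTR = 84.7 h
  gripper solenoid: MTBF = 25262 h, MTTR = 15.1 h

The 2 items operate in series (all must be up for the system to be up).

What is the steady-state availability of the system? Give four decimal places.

0.9920

A(teach pendant interface) = MTBF/(MTBF+MTTR) = 11382/(11382+84.7) = 0.992613
A(gripper solenoid) = MTBF/(MTBF+MTTR) = 25262/(25262+15.1) = 0.999403
Series availability: 0.992613 × 0.999403 = 0.9920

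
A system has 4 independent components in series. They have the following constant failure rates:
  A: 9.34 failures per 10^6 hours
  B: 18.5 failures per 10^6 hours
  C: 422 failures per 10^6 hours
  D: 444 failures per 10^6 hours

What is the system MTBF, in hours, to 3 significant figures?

1120

Series of exponential components: λ_sys = Σ λ_i
λ_sys = 0.00000934 + 0.0000185 + 0.000422 + 0.000444 = 8.9384e-04 /h
MTBF = 1 / λ_sys = 1120 h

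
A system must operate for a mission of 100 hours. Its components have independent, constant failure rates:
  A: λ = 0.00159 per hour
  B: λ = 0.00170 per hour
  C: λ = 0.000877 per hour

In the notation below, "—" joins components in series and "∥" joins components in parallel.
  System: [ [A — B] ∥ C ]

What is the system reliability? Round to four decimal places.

0.9765

R(A) = exp(−0.00159 × 100) = 0.852996
R(B) = exp(−0.00170 × 100) = 0.843665
R(C) = exp(−0.000877 × 100) = 0.916036
Series (A and B): 0.852996 × 0.843665 = 0.719643
Parallel ([0.719643] and C): 1 − (1 − 0.719643)(1 − 0.916036) = 0.9765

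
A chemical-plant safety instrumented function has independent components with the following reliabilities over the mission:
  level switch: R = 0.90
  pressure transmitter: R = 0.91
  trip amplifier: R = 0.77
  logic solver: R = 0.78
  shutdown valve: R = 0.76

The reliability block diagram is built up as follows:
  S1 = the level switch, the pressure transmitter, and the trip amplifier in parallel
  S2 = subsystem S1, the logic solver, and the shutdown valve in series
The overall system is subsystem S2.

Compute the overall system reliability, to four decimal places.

0.5916

Parallel (level switch, pressure transmitter, and trip amplifier): 1 − (1 − 0.900000)(1 − 0.910000)(1 − 0.770000) = 0.997930
Series ([0.997930], logic solver, and shutdown valve): 0.997930 × 0.780000 × 0.760000 = 0.5916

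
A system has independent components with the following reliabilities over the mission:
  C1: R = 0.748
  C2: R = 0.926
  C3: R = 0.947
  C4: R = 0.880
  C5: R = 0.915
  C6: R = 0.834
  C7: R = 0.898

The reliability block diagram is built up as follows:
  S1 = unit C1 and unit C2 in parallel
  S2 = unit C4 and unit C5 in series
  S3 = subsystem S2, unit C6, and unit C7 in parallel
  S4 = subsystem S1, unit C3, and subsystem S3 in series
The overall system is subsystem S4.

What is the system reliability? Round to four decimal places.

Parallel (C1 and C2): 1 − (1 − 0.748000)(1 − 0.926000) = 0.981352
Series (C4 and C5): 0.880000 × 0.915000 = 0.805200
Parallel ([0.805200], C6, and C7): 1 − (1 − 0.805200)(1 − 0.834000)(1 − 0.898000) = 0.996702
Series ([0.981352], C3, and [0.996702]): 0.981352 × 0.947000 × 0.996702 = 0.9263

0.9263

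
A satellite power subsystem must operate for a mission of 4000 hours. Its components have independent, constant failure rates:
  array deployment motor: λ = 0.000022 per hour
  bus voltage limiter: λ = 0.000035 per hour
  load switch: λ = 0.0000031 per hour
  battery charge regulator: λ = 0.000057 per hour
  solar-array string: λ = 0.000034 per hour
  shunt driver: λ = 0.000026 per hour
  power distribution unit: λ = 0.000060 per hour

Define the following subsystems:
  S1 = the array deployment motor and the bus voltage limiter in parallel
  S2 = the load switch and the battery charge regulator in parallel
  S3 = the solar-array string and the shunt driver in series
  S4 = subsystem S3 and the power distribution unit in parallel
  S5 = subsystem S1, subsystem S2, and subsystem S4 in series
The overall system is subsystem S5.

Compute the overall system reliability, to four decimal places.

R(array deployment motor) = exp(−0.000022 × 4000) = 0.915761
R(bus voltage limiter) = exp(−0.000035 × 4000) = 0.869358
R(load switch) = exp(−0.0000031 × 4000) = 0.987677
R(battery charge regulator) = exp(−0.000057 × 4000) = 0.796124
R(solar-array string) = exp(−0.000034 × 4000) = 0.872843
R(shunt driver) = exp(−0.000026 × 4000) = 0.901225
R(power distribution unit) = exp(−0.000060 × 4000) = 0.786628
Parallel (array deployment motor and bus voltage limiter): 1 − (1 − 0.915761)(1 − 0.869358) = 0.988995
Parallel (load switch and battery charge regulator): 1 − (1 − 0.987677)(1 − 0.796124) = 0.997488
Series (solar-array string and shunt driver): 0.872843 × 0.901225 = 0.786628
Parallel ([0.786628] and power distribution unit): 1 − (1 − 0.786628)(1 − 0.786628) = 0.954472
Series ([0.988995], [0.997488], and [0.954472]): 0.988995 × 0.997488 × 0.954472 = 0.9416

0.9416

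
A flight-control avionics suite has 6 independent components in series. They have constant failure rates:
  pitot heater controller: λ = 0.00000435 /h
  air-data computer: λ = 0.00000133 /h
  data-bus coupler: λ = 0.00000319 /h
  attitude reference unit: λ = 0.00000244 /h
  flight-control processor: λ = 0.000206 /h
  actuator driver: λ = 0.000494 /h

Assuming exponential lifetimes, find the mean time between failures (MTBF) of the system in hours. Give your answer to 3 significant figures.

Series of exponential components: λ_sys = Σ λ_i
λ_sys = 0.00000435 + 0.00000133 + 0.00000319 + 0.00000244 + 0.000206 + 0.000494 = 7.1131e-04 /h
MTBF = 1 / λ_sys = 1410 h

1410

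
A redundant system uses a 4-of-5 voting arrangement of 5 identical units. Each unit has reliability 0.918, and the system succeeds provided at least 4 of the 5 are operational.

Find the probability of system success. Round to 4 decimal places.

R = Σ_{i=4}^{5} C(5,i) p^i (1−p)^{5−i} with p = 0.918
C(5,4)·0.918^4·0.082^1 = 0.291175
C(5,5)·0.918^5·0.082^0 = 0.651949
Sum = 0.9431

0.9431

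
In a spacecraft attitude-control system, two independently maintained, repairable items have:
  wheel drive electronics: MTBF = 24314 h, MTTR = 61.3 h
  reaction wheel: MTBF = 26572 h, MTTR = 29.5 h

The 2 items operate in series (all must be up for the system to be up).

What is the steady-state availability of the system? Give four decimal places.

A(wheel drive electronics) = MTBF/(MTBF+MTTR) = 24314/(24314+61.3) = 0.997485
A(reaction wheel) = MTBF/(MTBF+MTTR) = 26572/(26572+29.5) = 0.998891
Series availability: 0.997485 × 0.998891 = 0.9964

0.9964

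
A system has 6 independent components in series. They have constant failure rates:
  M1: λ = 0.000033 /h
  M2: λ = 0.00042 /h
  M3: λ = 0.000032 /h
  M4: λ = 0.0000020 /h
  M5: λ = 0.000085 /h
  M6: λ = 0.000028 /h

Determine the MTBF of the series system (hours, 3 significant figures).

Series of exponential components: λ_sys = Σ λ_i
λ_sys = 0.000033 + 0.00042 + 0.000032 + 0.0000020 + 0.000085 + 0.000028 = 6.0000e-04 /h
MTBF = 1 / λ_sys = 1670 h

1670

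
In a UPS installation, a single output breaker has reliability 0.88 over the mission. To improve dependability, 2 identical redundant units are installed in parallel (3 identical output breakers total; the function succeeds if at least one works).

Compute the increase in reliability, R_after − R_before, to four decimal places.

R_before = 0.88
R_after = 1 − (1 − 0.88)^3 = 0.9983
ΔR = 0.9983 − 0.88 = 0.1183

0.1183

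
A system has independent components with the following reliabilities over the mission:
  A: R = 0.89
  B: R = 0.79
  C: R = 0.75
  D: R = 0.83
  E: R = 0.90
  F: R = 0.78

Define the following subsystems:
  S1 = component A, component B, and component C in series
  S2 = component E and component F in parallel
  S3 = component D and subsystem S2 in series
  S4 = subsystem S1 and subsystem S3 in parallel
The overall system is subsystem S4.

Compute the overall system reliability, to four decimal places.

0.9110

Series (A, B, and C): 0.890000 × 0.790000 × 0.750000 = 0.527325
Parallel (E and F): 1 − (1 − 0.900000)(1 − 0.780000) = 0.978000
Series (D and [0.978000]): 0.830000 × 0.978000 = 0.811740
Parallel ([0.527325] and [0.811740]): 1 − (1 − 0.527325)(1 − 0.811740) = 0.9110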